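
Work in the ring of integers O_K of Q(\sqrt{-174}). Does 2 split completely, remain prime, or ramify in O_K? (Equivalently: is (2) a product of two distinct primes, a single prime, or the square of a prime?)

2 is ramified

d = -174 ≡ 2 (mod 4), so O_K = ℤ[√-174] and disc(K) = 4d = -696.
disc(K) = -696 = 2·(-348), so p = 2 is ramified.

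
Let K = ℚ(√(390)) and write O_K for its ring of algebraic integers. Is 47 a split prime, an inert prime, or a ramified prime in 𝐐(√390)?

390 mod 4 = 2, hence disc K = 4·390 = 1560 and O_K = ℤ[√390].
disc(K) = 1560 is not divisible by 47; 47 is unramified.
Euler's criterion: 390^23 mod 47 = 1. Thus (390|47) = 1.
(390/47) = 1, so 47 splits.

split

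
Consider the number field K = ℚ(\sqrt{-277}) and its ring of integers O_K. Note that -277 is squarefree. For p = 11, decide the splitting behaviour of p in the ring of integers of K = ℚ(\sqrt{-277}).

Since -277 ≢ 1 mod 4, the ring of integers is ℤ[√-277] with discriminant 4·(-277) = -1108.
11 ∤ -1108, so 11 is unramified.
Compute (-277/11) via Euler: 9^((11-1)/2) mod 11 = 1, so (-277/11) = 1.
Legendre symbol 1 ⇒ 11 is split.

splits completely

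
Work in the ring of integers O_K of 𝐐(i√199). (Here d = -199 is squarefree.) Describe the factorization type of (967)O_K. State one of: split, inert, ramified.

inert — (967) stays prime in O_K

Since -199 ≡ 1 mod 4, the ring of integers is ℤ[(1+√-199)/2] with discriminant -199.
Since gcd(967, -199) = 1 the prime 967 does not ramify.
Compute (-199/967) via Euler: 768^((967-1)/2) mod 967 = 966, so (-199/967) = -1.
(-199/967) = -1, so 967 is inert.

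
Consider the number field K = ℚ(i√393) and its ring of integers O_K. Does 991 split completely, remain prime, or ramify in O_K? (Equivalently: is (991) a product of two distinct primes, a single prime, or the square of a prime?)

p is inert

-393 mod 4 = 3, hence disc K = 4·(-393) = -1572 and O_K = ℤ[√-393].
disc(K) = -1572 is not divisible by 991; 991 is unramified.
Compute (-393/991) via Euler: 598^((991-1)/2) mod 991 = 990, so (-393/991) = -1.
(-393/991) = -1, so 991 is inert.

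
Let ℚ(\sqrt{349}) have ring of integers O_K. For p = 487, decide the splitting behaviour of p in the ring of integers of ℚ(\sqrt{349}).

inert

d = 349 ≡ 1 (mod 4), so O_K = ℤ[(1+√349)/2] and disc(K) = d = 349.
487 ∤ 349, so 487 is unramified.
Compute (349/487) via Euler: 349^((487-1)/2) mod 487 = 486, so (349/487) = -1.
Legendre symbol -1 ⇒ 487 is inert.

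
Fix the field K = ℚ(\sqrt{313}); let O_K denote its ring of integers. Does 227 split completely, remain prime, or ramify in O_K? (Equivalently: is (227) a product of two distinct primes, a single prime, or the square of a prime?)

d = 313 ≡ 1 (mod 4), so O_K = ℤ[(1+√313)/2] and disc(K) = d = 313.
Since gcd(227, 313) = 1 the prime 227 does not ramify.
(313/227) = 86^113 mod 227 = 226, giving Legendre symbol -1.
(313/227) = -1, so 227 is inert.

inert — (227) stays prime in O_K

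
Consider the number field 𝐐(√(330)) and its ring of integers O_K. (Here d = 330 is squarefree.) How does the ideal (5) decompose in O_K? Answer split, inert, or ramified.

ramified

330 mod 4 = 2, hence disc K = 4·330 = 1320 and O_K = ℤ[√330].
Ramification test: 5 | 1320. The prime 5 ramifies in K.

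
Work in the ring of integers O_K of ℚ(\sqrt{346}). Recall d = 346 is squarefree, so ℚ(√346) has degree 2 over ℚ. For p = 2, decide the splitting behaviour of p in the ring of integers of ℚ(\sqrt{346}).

346 mod 4 = 2, hence disc K = 4·346 = 1384 and O_K = ℤ[√346].
Ramification test: 2 | 1384. The prime 2 ramifies in K.

ramified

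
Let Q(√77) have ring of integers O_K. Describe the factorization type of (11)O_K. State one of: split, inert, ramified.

ramified — (11) = 𝔭²

77 mod 4 = 1, hence disc K = 77 and O_K = ℤ[(1+√77)/2].
disc(K) = 77 = 11·7, so p = 11 is ramified.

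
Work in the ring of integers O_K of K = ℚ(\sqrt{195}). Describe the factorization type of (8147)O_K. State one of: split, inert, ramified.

p is inert

Since 195 ≢ 1 mod 4, the ring of integers is ℤ[√195] with discriminant 4·195 = 780.
Since gcd(8147, 780) = 1 the prime 8147 does not ramify.
Compute (195/8147) via Euler: 195^((8147-1)/2) mod 8147 = 8146, so (195/8147) = -1.
d is a non-residue mod p, hence 8147 remains inert in O_K.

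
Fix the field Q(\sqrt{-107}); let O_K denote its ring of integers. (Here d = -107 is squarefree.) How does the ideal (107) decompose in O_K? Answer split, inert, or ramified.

Since -107 ≡ 1 mod 4, the ring of integers is ℤ[(1+√-107)/2] with discriminant -107.
107 divides disc(K) = -107, so 107 ramifies.

107 is ramified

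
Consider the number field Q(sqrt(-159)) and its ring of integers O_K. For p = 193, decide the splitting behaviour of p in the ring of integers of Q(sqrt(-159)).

-159 mod 4 = 1, hence disc K = -159 and O_K = ℤ[(1+√-159)/2].
disc(K) = -159 is not divisible by 193; 193 is unramified.
Compute (-159/193) via Euler: 34^((193-1)/2) mod 193 = 192, so (-159/193) = -1.
Legendre symbol -1 ⇒ 193 is inert.

inert — (193) stays prime in O_K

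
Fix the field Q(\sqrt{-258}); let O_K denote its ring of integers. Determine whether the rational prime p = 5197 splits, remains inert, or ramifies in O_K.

Since -258 ≢ 1 mod 4, the ring of integers is ℤ[√-258] with discriminant 4·(-258) = -1032.
Since gcd(5197, -1032) = 1 the prime 5197 does not ramify.
Euler's criterion: (-258)^2598 mod 5197 = 1. Thus (-258|5197) = 1.
Legendre symbol 1 ⇒ 5197 is split.

split — (5197) = 𝔭₁𝔭₂ with 𝔭₁ ≠ 𝔭₂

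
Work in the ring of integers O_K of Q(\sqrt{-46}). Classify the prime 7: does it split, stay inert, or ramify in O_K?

d = -46 ≡ 2 (mod 4), so O_K = ℤ[√-46] and disc(K) = 4d = -184.
Since gcd(7, -184) = 1 the prime 7 does not ramify.
Euler's criterion: (-46)^3 mod 7 = 6. Thus (-46|7) = -1.
d is a non-residue mod p, hence 7 remains inert in O_K.

remains prime (inert)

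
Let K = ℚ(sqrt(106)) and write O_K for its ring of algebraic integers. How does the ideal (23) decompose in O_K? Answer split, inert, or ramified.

remains prime (inert)

Since 106 ≢ 1 mod 4, the ring of integers is ℤ[√106] with discriminant 4·106 = 424.
disc(K) = 424 is not divisible by 23; 23 is unramified.
Euler's criterion: 106^11 mod 23 = 22. Thus (106|23) = -1.
(106/23) = -1, so 23 is inert.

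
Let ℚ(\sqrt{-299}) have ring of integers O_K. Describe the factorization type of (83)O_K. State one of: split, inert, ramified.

splits completely

-299 mod 4 = 1, hence disc K = -299 and O_K = ℤ[(1+√-299)/2].
disc(K) = -299 is not divisible by 83; 83 is unramified.
Compute (-299/83) via Euler: 33^((83-1)/2) mod 83 = 1, so (-299/83) = 1.
(-299/83) = 1, so 83 splits.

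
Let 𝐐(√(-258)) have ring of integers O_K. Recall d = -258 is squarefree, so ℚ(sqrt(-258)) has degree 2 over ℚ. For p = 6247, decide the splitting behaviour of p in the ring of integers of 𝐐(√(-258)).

split — (6247) = 𝔭₁𝔭₂ with 𝔭₁ ≠ 𝔭₂

Since -258 ≢ 1 mod 4, the ring of integers is ℤ[√-258] with discriminant 4·(-258) = -1032.
disc(K) = -1032 is not divisible by 6247; 6247 is unramified.
Euler's criterion: (-258)^3123 mod 6247 = 1. Thus (-258|6247) = 1.
d is a quadratic residue mod p, hence 6247 splits in O_K.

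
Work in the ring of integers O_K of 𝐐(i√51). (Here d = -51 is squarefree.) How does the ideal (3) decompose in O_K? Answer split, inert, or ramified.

d = -51 ≡ 1 (mod 4), so O_K = ℤ[(1+√-51)/2] and disc(K) = d = -51.
Ramification test: 3 | -51. The prime 3 ramifies in K.

p ramifies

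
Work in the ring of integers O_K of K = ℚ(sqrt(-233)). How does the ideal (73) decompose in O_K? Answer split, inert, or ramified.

p is inert

Since -233 ≢ 1 mod 4, the ring of integers is ℤ[√-233] with discriminant 4·(-233) = -932.
73 ∤ -932, so 73 is unramified.
(-233/73) = 59^36 mod 73 = 72, giving Legendre symbol -1.
d is a non-residue mod p, hence 73 remains inert in O_K.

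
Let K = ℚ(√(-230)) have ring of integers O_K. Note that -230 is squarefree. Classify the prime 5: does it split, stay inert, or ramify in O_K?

ramifies in O_K

Since -230 ≢ 1 mod 4, the ring of integers is ℤ[√-230] with discriminant 4·(-230) = -920.
disc(K) = -920 = 5·(-184), so p = 5 is ramified.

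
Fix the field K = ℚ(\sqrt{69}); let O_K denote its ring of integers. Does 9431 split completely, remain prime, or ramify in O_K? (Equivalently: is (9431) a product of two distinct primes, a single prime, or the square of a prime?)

p is inert

69 mod 4 = 1, hence disc K = 69 and O_K = ℤ[(1+√69)/2].
Since gcd(9431, 69) = 1 the prime 9431 does not ramify.
Euler's criterion: 69^4715 mod 9431 = 9430. Thus (69|9431) = -1.
(69/9431) = -1, so 9431 is inert.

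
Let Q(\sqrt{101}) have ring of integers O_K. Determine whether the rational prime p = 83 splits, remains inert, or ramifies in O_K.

Since 101 ≡ 1 mod 4, the ring of integers is ℤ[(1+√101)/2] with discriminant 101.
disc(K) = 101 is not divisible by 83; 83 is unramified.
Compute (101/83) via Euler: 18^((83-1)/2) mod 83 = 82, so (101/83) = -1.
(101/83) = -1, so 83 is inert.

remains prime (inert)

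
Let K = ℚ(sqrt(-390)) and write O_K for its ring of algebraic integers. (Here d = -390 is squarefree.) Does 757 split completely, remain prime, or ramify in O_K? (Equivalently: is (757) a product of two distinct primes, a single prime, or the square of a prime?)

-390 mod 4 = 2, hence disc K = 4·(-390) = -1560 and O_K = ℤ[√-390].
Since gcd(757, -1560) = 1 the prime 757 does not ramify.
Compute (-390/757) via Euler: 367^((757-1)/2) mod 757 = 1, so (-390/757) = 1.
d is a quadratic residue mod p, hence 757 splits in O_K.

splits completely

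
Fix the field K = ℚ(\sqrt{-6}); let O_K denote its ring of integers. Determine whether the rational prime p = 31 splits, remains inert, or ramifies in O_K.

split

d = -6 ≡ 2 (mod 4), so O_K = ℤ[√-6] and disc(K) = 4d = -24.
disc(K) = -24 is not divisible by 31; 31 is unramified.
Euler's criterion: (-6)^15 mod 31 = 1. Thus (-6|31) = 1.
d is a quadratic residue mod p, hence 31 splits in O_K.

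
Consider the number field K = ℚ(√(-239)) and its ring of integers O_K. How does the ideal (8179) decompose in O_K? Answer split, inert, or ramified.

inert — (8179) stays prime in O_K

-239 mod 4 = 1, hence disc K = -239 and O_K = ℤ[(1+√-239)/2].
Since gcd(8179, -239) = 1 the prime 8179 does not ramify.
Legendre symbol by Euler's criterion: (-239/8179) ≡ (-239)^4089 ≡ 8178 (mod 8179), i.e. (-239/8179) = -1.
d is a non-residue mod p, hence 8179 remains inert in O_K.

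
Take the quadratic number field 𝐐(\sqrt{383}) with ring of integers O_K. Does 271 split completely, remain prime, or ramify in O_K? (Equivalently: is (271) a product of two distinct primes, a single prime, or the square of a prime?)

Since 383 ≢ 1 mod 4, the ring of integers is ℤ[√383] with discriminant 4·383 = 1532.
Since gcd(271, 1532) = 1 the prime 271 does not ramify.
Legendre symbol by Euler's criterion: (383/271) ≡ 383^135 ≡ 1 (mod 271), i.e. (383/271) = 1.
(383/271) = 1, so 271 splits.

splits completely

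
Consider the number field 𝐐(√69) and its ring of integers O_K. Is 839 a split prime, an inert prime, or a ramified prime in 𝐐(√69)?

Since 69 ≡ 1 mod 4, the ring of integers is ℤ[(1+√69)/2] with discriminant 69.
Since gcd(839, 69) = 1 the prime 839 does not ramify.
Euler's criterion: 69^419 mod 839 = 1. Thus (69|839) = 1.
d is a quadratic residue mod p, hence 839 splits in O_K.

p splits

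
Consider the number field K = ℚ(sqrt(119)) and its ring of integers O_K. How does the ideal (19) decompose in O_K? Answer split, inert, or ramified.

splits completely

Since 119 ≢ 1 mod 4, the ring of integers is ℤ[√119] with discriminant 4·119 = 476.
19 ∤ 476, so 19 is unramified.
Euler's criterion: 119^9 mod 19 = 1. Thus (119|19) = 1.
(119/19) = 1, so 19 splits.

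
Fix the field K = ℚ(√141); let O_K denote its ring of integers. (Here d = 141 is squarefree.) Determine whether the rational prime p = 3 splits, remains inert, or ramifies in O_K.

Since 141 ≡ 1 mod 4, the ring of integers is ℤ[(1+√141)/2] with discriminant 141.
3 divides disc(K) = 141, so 3 ramifies.

ramifies in O_K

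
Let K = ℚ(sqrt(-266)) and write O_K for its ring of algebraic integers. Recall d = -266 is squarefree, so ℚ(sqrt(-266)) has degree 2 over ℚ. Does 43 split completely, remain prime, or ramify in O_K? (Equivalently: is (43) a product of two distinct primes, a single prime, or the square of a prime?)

43 splits in O_K

-266 mod 4 = 2, hence disc K = 4·(-266) = -1064 and O_K = ℤ[√-266].
43 ∤ -1064, so 43 is unramified.
(-266/43) = 35^21 mod 43 = 1, giving Legendre symbol 1.
d is a quadratic residue mod p, hence 43 splits in O_K.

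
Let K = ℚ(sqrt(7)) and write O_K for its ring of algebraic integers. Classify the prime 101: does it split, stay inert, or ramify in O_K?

remains prime (inert)

Since 7 ≢ 1 mod 4, the ring of integers is ℤ[√7] with discriminant 4·7 = 28.
101 ∤ 28, so 101 is unramified.
(7/101) = 7^50 mod 101 = 100, giving Legendre symbol -1.
(7/101) = -1, so 101 is inert.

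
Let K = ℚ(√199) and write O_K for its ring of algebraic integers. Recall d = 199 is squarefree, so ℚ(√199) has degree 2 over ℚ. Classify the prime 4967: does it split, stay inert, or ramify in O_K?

p splits

Since 199 ≢ 1 mod 4, the ring of integers is ℤ[√199] with discriminant 4·199 = 796.
disc(K) = 796 is not divisible by 4967; 4967 is unramified.
Euler's criterion: 199^2483 mod 4967 = 1. Thus (199|4967) = 1.
Legendre symbol 1 ⇒ 4967 is split.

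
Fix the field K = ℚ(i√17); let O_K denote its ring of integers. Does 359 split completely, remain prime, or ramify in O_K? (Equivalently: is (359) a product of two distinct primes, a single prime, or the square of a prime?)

d = -17 ≡ 3 (mod 4), so O_K = ℤ[√-17] and disc(K) = 4d = -68.
359 ∤ -68, so 359 is unramified.
Legendre symbol by Euler's criterion: (-17/359) ≡ (-17)^179 ≡ 358 (mod 359), i.e. (-17/359) = -1.
(-17/359) = -1, so 359 is inert.

remains prime (inert)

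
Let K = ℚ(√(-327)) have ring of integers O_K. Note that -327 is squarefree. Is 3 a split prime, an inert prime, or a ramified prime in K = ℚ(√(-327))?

3 is ramified

Since -327 ≡ 1 mod 4, the ring of integers is ℤ[(1+√-327)/2] with discriminant -327.
Ramification test: 3 | -327. The prime 3 ramifies in K.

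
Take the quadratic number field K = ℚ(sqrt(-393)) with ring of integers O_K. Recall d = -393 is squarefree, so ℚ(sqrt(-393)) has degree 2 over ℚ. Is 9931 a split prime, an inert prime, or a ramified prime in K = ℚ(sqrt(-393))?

-393 mod 4 = 3, hence disc K = 4·(-393) = -1572 and O_K = ℤ[√-393].
9931 ∤ -1572, so 9931 is unramified.
(-393/9931) = 9538^4965 mod 9931 = 1, giving Legendre symbol 1.
d is a quadratic residue mod p, hence 9931 splits in O_K.

p splits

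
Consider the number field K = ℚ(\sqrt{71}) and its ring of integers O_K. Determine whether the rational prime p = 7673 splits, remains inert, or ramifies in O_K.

Since 71 ≢ 1 mod 4, the ring of integers is ℤ[√71] with discriminant 4·71 = 284.
7673 ∤ 284, so 7673 is unramified.
Compute (71/7673) via Euler: 71^((7673-1)/2) mod 7673 = 1, so (71/7673) = 1.
Legendre symbol 1 ⇒ 7673 is split.

7673 splits in O_K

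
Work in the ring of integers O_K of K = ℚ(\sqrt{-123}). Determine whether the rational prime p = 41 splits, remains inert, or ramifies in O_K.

d = -123 ≡ 1 (mod 4), so O_K = ℤ[(1+√-123)/2] and disc(K) = d = -123.
Ramification test: 41 | -123. The prime 41 ramifies in K.

ramified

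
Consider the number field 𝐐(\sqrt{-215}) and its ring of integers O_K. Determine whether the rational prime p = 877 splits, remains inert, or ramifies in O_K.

d = -215 ≡ 1 (mod 4), so O_K = ℤ[(1+√-215)/2] and disc(K) = d = -215.
877 ∤ -215, so 877 is unramified.
Euler's criterion: (-215)^438 mod 877 = 876. Thus (-215|877) = -1.
d is a non-residue mod p, hence 877 remains inert in O_K.

remains prime (inert)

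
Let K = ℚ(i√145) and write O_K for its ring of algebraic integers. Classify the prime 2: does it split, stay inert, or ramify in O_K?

ramified — (2) = 𝔭²

-145 mod 4 = 3, hence disc K = 4·(-145) = -580 and O_K = ℤ[√-145].
2 divides disc(K) = -580, so 2 ramifies.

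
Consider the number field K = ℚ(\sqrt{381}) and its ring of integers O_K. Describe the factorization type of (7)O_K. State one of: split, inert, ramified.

Since 381 ≡ 1 mod 4, the ring of integers is ℤ[(1+√381)/2] with discriminant 381.
disc(K) = 381 is not divisible by 7; 7 is unramified.
Euler's criterion: 381^3 mod 7 = 6. Thus (381|7) = -1.
(381/7) = -1, so 7 is inert.

inert — (7) stays prime in O_K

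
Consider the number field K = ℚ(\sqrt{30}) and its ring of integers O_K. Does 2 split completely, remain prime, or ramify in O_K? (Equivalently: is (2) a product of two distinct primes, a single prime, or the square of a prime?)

p ramifies

d = 30 ≡ 2 (mod 4), so O_K = ℤ[√30] and disc(K) = 4d = 120.
2 divides disc(K) = 120, so 2 ramifies.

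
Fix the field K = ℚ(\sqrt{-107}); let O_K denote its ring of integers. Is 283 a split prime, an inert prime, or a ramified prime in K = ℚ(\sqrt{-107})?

283 splits in O_K

Since -107 ≡ 1 mod 4, the ring of integers is ℤ[(1+√-107)/2] with discriminant -107.
disc(K) = -107 is not divisible by 283; 283 is unramified.
Euler's criterion: (-107)^141 mod 283 = 1. Thus (-107|283) = 1.
d is a quadratic residue mod p, hence 283 splits in O_K.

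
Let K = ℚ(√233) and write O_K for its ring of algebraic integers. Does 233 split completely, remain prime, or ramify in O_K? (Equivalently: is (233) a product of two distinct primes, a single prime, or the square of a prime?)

p ramifies

233 mod 4 = 1, hence disc K = 233 and O_K = ℤ[(1+√233)/2].
233 divides disc(K) = 233, so 233 ramifies.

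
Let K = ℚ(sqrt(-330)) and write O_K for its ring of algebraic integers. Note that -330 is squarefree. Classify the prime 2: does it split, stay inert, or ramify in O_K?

p ramifies

d = -330 ≡ 2 (mod 4), so O_K = ℤ[√-330] and disc(K) = 4d = -1320.
2 divides disc(K) = -1320, so 2 ramifies.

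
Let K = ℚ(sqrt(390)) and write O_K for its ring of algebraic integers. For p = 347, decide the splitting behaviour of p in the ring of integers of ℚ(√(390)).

d = 390 ≡ 2 (mod 4), so O_K = ℤ[√390] and disc(K) = 4d = 1560.
disc(K) = 1560 is not divisible by 347; 347 is unramified.
Legendre symbol by Euler's criterion: (390/347) ≡ 390^173 ≡ 1 (mod 347), i.e. (390/347) = 1.
(390/347) = 1, so 347 splits.

split — (347) = 𝔭₁𝔭₂ with 𝔭₁ ≠ 𝔭₂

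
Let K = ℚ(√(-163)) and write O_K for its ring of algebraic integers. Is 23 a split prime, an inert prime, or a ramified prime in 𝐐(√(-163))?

d = -163 ≡ 1 (mod 4), so O_K = ℤ[(1+√-163)/2] and disc(K) = d = -163.
disc(K) = -163 is not divisible by 23; 23 is unramified.
(-163/23) = 21^11 mod 23 = 22, giving Legendre symbol -1.
d is a non-residue mod p, hence 23 remains inert in O_K.

inert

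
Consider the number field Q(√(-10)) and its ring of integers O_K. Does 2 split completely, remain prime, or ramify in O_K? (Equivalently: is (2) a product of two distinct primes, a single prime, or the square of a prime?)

p ramifies

-10 mod 4 = 2, hence disc K = 4·(-10) = -40 and O_K = ℤ[√-10].
disc(K) = -40 = 2·(-20), so p = 2 is ramified.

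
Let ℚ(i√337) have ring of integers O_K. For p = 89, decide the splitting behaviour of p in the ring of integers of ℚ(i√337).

Since -337 ≢ 1 mod 4, the ring of integers is ℤ[√-337] with discriminant 4·(-337) = -1348.
Since gcd(89, -1348) = 1 the prime 89 does not ramify.
Compute (-337/89) via Euler: 19^((89-1)/2) mod 89 = 88, so (-337/89) = -1.
(-337/89) = -1, so 89 is inert.

remains prime (inert)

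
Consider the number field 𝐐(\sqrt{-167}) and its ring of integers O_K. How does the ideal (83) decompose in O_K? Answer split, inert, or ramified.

-167 mod 4 = 1, hence disc K = -167 and O_K = ℤ[(1+√-167)/2].
Since gcd(83, -167) = 1 the prime 83 does not ramify.
Euler's criterion: (-167)^41 mod 83 = 82. Thus (-167|83) = -1.
d is a non-residue mod p, hence 83 remains inert in O_K.

inert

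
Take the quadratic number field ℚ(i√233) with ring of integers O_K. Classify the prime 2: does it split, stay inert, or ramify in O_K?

-233 mod 4 = 3, hence disc K = 4·(-233) = -932 and O_K = ℤ[√-233].
disc(K) = -932 = 2·(-466), so p = 2 is ramified.

ramifies in O_K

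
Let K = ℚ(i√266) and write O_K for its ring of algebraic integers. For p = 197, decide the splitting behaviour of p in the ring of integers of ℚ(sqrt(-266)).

p is inert

Since -266 ≢ 1 mod 4, the ring of integers is ℤ[√-266] with discriminant 4·(-266) = -1064.
disc(K) = -1064 is not divisible by 197; 197 is unramified.
Euler's criterion: (-266)^98 mod 197 = 196. Thus (-266|197) = -1.
Legendre symbol -1 ⇒ 197 is inert.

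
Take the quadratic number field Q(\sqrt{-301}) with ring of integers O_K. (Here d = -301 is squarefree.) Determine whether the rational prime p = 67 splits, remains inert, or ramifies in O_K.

p is inert

-301 mod 4 = 3, hence disc K = 4·(-301) = -1204 and O_K = ℤ[√-301].
disc(K) = -1204 is not divisible by 67; 67 is unramified.
Compute (-301/67) via Euler: 34^((67-1)/2) mod 67 = 66, so (-301/67) = -1.
Legendre symbol -1 ⇒ 67 is inert.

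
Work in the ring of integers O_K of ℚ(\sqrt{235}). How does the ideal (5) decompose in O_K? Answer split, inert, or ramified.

ramified

Since 235 ≢ 1 mod 4, the ring of integers is ℤ[√235] with discriminant 4·235 = 940.
disc(K) = 940 = 5·188, so p = 5 is ramified.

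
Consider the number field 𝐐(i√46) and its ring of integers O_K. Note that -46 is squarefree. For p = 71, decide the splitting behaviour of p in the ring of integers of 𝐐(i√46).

d = -46 ≡ 2 (mod 4), so O_K = ℤ[√-46] and disc(K) = 4d = -184.
Since gcd(71, -184) = 1 the prime 71 does not ramify.
Compute (-46/71) via Euler: 25^((71-1)/2) mod 71 = 1, so (-46/71) = 1.
(-46/71) = 1, so 71 splits.

splits completely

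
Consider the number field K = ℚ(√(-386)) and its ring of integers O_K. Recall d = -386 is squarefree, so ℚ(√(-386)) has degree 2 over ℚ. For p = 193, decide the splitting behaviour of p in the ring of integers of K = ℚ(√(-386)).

193 is ramified

Since -386 ≢ 1 mod 4, the ring of integers is ℤ[√-386] with discriminant 4·(-386) = -1544.
193 divides disc(K) = -1544, so 193 ramifies.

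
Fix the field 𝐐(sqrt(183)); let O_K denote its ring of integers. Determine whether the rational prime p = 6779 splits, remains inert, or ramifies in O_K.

inert — (6779) stays prime in O_K

183 mod 4 = 3, hence disc K = 4·183 = 732 and O_K = ℤ[√183].
disc(K) = 732 is not divisible by 6779; 6779 is unramified.
(183/6779) = 183^3389 mod 6779 = 6778, giving Legendre symbol -1.
d is a non-residue mod p, hence 6779 remains inert in O_K.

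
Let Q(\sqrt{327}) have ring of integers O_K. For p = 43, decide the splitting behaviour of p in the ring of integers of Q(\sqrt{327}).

43 remains inert

Since 327 ≢ 1 mod 4, the ring of integers is ℤ[√327] with discriminant 4·327 = 1308.
disc(K) = 1308 is not divisible by 43; 43 is unramified.
Compute (327/43) via Euler: 26^((43-1)/2) mod 43 = 42, so (327/43) = -1.
Legendre symbol -1 ⇒ 43 is inert.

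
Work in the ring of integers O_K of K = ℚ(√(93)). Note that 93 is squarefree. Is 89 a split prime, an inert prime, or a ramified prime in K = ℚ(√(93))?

93 mod 4 = 1, hence disc K = 93 and O_K = ℤ[(1+√93)/2].
Since gcd(89, 93) = 1 the prime 89 does not ramify.
Compute (93/89) via Euler: 4^((89-1)/2) mod 89 = 1, so (93/89) = 1.
Legendre symbol 1 ⇒ 89 is split.

89 splits in O_K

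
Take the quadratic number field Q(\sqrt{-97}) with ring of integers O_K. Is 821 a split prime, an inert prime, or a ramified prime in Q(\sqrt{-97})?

Since -97 ≢ 1 mod 4, the ring of integers is ℤ[√-97] with discriminant 4·(-97) = -388.
821 ∤ -388, so 821 is unramified.
(-97/821) = 724^410 mod 821 = 820, giving Legendre symbol -1.
d is a non-residue mod p, hence 821 remains inert in O_K.

inert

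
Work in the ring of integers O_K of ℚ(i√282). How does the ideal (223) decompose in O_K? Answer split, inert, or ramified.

-282 mod 4 = 2, hence disc K = 4·(-282) = -1128 and O_K = ℤ[√-282].
disc(K) = -1128 is not divisible by 223; 223 is unramified.
(-282/223) = 164^111 mod 223 = 1, giving Legendre symbol 1.
Legendre symbol 1 ⇒ 223 is split.

p splits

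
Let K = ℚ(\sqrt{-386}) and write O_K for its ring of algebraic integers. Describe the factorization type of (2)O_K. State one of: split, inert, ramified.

Since -386 ≢ 1 mod 4, the ring of integers is ℤ[√-386] with discriminant 4·(-386) = -1544.
Ramification test: 2 | -1544. The prime 2 ramifies in K.

p ramifies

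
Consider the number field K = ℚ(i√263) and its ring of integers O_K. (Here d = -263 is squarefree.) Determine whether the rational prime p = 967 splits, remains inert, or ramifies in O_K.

967 splits in O_K

d = -263 ≡ 1 (mod 4), so O_K = ℤ[(1+√-263)/2] and disc(K) = d = -263.
Since gcd(967, -263) = 1 the prime 967 does not ramify.
Legendre symbol by Euler's criterion: (-263/967) ≡ (-263)^483 ≡ 1 (mod 967), i.e. (-263/967) = 1.
d is a quadratic residue mod p, hence 967 splits in O_K.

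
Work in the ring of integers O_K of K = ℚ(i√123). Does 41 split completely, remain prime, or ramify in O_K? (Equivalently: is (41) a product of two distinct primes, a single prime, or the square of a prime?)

Since -123 ≡ 1 mod 4, the ring of integers is ℤ[(1+√-123)/2] with discriminant -123.
disc(K) = -123 = 41·(-3), so p = 41 is ramified.

p ramifies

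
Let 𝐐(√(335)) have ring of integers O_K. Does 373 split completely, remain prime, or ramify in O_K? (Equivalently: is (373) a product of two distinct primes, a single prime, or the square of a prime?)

p splits

d = 335 ≡ 3 (mod 4), so O_K = ℤ[√335] and disc(K) = 4d = 1340.
Since gcd(373, 1340) = 1 the prime 373 does not ramify.
Legendre symbol by Euler's criterion: (335/373) ≡ 335^186 ≡ 1 (mod 373), i.e. (335/373) = 1.
Legendre symbol 1 ⇒ 373 is split.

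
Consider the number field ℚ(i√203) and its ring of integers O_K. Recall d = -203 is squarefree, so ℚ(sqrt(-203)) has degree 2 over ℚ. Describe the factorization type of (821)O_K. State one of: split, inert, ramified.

split — (821) = 𝔭₁𝔭₂ with 𝔭₁ ≠ 𝔭₂

d = -203 ≡ 1 (mod 4), so O_K = ℤ[(1+√-203)/2] and disc(K) = d = -203.
disc(K) = -203 is not divisible by 821; 821 is unramified.
(-203/821) = 618^410 mod 821 = 1, giving Legendre symbol 1.
Legendre symbol 1 ⇒ 821 is split.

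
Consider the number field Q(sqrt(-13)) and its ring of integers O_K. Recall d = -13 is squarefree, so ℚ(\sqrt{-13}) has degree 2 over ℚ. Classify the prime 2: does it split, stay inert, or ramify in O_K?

2 is ramified

-13 mod 4 = 3, hence disc K = 4·(-13) = -52 and O_K = ℤ[√-13].
2 divides disc(K) = -52, so 2 ramifies.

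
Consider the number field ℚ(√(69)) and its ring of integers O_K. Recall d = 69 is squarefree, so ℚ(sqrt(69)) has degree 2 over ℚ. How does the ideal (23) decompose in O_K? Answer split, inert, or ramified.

d = 69 ≡ 1 (mod 4), so O_K = ℤ[(1+√69)/2] and disc(K) = d = 69.
23 divides disc(K) = 69, so 23 ramifies.

23 is ramified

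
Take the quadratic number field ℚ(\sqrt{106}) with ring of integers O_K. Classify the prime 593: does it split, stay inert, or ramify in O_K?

106 mod 4 = 2, hence disc K = 4·106 = 424 and O_K = ℤ[√106].
Since gcd(593, 424) = 1 the prime 593 does not ramify.
Legendre symbol by Euler's criterion: (106/593) ≡ 106^296 ≡ 1 (mod 593), i.e. (106/593) = 1.
Legendre symbol 1 ⇒ 593 is split.

split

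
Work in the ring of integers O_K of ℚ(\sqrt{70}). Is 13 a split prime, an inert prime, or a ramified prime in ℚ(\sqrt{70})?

d = 70 ≡ 2 (mod 4), so O_K = ℤ[√70] and disc(K) = 4d = 280.
disc(K) = 280 is not divisible by 13; 13 is unramified.
Euler's criterion: 70^6 mod 13 = 12. Thus (70|13) = -1.
d is a non-residue mod p, hence 13 remains inert in O_K.

inert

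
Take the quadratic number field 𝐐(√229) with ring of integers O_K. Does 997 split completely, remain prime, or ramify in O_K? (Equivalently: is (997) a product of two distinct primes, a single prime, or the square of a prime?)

p splits

d = 229 ≡ 1 (mod 4), so O_K = ℤ[(1+√229)/2] and disc(K) = d = 229.
disc(K) = 229 is not divisible by 997; 997 is unramified.
Compute (229/997) via Euler: 229^((997-1)/2) mod 997 = 1, so (229/997) = 1.
Legendre symbol 1 ⇒ 997 is split.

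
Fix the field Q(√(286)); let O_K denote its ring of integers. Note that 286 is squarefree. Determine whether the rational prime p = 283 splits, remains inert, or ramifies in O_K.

286 mod 4 = 2, hence disc K = 4·286 = 1144 and O_K = ℤ[√286].
283 ∤ 1144, so 283 is unramified.
Legendre symbol by Euler's criterion: (286/283) ≡ 286^141 ≡ 282 (mod 283), i.e. (286/283) = -1.
(286/283) = -1, so 283 is inert.

283 remains inert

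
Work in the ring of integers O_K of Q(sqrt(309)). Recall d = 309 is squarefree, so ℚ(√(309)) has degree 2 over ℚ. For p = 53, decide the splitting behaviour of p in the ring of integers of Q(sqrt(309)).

p splits

Since 309 ≡ 1 mod 4, the ring of integers is ℤ[(1+√309)/2] with discriminant 309.
Since gcd(53, 309) = 1 the prime 53 does not ramify.
(309/53) = 44^26 mod 53 = 1, giving Legendre symbol 1.
(309/53) = 1, so 53 splits.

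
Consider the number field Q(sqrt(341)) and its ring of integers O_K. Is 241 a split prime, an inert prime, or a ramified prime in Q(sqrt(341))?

341 mod 4 = 1, hence disc K = 341 and O_K = ℤ[(1+√341)/2].
241 ∤ 341, so 241 is unramified.
Euler's criterion: 341^120 mod 241 = 1. Thus (341|241) = 1.
d is a quadratic residue mod p, hence 241 splits in O_K.

splits completely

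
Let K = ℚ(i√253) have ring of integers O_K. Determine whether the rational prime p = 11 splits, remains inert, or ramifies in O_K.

ramifies in O_K

-253 mod 4 = 3, hence disc K = 4·(-253) = -1012 and O_K = ℤ[√-253].
11 divides disc(K) = -1012, so 11 ramifies.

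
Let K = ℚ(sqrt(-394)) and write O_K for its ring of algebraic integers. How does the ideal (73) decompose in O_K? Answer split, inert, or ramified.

-394 mod 4 = 2, hence disc K = 4·(-394) = -1576 and O_K = ℤ[√-394].
Since gcd(73, -1576) = 1 the prime 73 does not ramify.
Euler's criterion: (-394)^36 mod 73 = 72. Thus (-394|73) = -1.
(-394/73) = -1, so 73 is inert.

inert — (73) stays prime in O_K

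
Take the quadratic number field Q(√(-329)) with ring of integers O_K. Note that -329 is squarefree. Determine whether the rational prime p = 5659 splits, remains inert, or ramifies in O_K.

d = -329 ≡ 3 (mod 4), so O_K = ℤ[√-329] and disc(K) = 4d = -1316.
disc(K) = -1316 is not divisible by 5659; 5659 is unramified.
(-329/5659) = 5330^2829 mod 5659 = 5658, giving Legendre symbol -1.
d is a non-residue mod p, hence 5659 remains inert in O_K.

5659 remains inert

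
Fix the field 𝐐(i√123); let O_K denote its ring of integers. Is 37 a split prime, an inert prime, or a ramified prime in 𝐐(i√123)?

p splits

Since -123 ≡ 1 mod 4, the ring of integers is ℤ[(1+√-123)/2] with discriminant -123.
disc(K) = -123 is not divisible by 37; 37 is unramified.
Compute (-123/37) via Euler: 25^((37-1)/2) mod 37 = 1, so (-123/37) = 1.
(-123/37) = 1, so 37 splits.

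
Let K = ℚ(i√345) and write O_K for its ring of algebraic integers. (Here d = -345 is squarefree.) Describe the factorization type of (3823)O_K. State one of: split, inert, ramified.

d = -345 ≡ 3 (mod 4), so O_K = ℤ[√-345] and disc(K) = 4d = -1380.
disc(K) = -1380 is not divisible by 3823; 3823 is unramified.
Compute (-345/3823) via Euler: 3478^((3823-1)/2) mod 3823 = 3822, so (-345/3823) = -1.
Legendre symbol -1 ⇒ 3823 is inert.

inert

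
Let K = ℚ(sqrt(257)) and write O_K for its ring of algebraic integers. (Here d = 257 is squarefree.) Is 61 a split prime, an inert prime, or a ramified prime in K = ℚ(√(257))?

splits completely

d = 257 ≡ 1 (mod 4), so O_K = ℤ[(1+√257)/2] and disc(K) = d = 257.
Since gcd(61, 257) = 1 the prime 61 does not ramify.
(257/61) = 13^30 mod 61 = 1, giving Legendre symbol 1.
d is a quadratic residue mod p, hence 61 splits in O_K.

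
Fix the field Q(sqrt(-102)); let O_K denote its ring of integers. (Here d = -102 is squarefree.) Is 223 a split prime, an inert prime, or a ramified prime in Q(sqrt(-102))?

d = -102 ≡ 2 (mod 4), so O_K = ℤ[√-102] and disc(K) = 4d = -408.
Since gcd(223, -408) = 1 the prime 223 does not ramify.
Compute (-102/223) via Euler: 121^((223-1)/2) mod 223 = 1, so (-102/223) = 1.
d is a quadratic residue mod p, hence 223 splits in O_K.

p splits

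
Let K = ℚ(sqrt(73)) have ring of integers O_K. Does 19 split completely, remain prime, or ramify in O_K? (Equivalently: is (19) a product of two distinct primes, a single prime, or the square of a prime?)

Since 73 ≡ 1 mod 4, the ring of integers is ℤ[(1+√73)/2] with discriminant 73.
19 ∤ 73, so 19 is unramified.
Compute (73/19) via Euler: 16^((19-1)/2) mod 19 = 1, so (73/19) = 1.
d is a quadratic residue mod p, hence 19 splits in O_K.

19 splits in O_K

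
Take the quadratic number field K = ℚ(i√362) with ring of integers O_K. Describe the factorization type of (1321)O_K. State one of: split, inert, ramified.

d = -362 ≡ 2 (mod 4), so O_K = ℤ[√-362] and disc(K) = 4d = -1448.
1321 ∤ -1448, so 1321 is unramified.
Euler's criterion: (-362)^660 mod 1321 = 1320. Thus (-362|1321) = -1.
d is a non-residue mod p, hence 1321 remains inert in O_K.

inert — (1321) stays prime in O_K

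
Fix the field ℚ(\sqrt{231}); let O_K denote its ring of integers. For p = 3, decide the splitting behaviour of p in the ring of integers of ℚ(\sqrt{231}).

ramified — (3) = 𝔭²

Since 231 ≢ 1 mod 4, the ring of integers is ℤ[√231] with discriminant 4·231 = 924.
3 divides disc(K) = 924, so 3 ramifies.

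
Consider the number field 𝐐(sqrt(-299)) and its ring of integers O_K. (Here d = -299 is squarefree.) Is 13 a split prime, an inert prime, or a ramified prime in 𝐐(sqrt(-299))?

p ramifies

d = -299 ≡ 1 (mod 4), so O_K = ℤ[(1+√-299)/2] and disc(K) = d = -299.
13 divides disc(K) = -299, so 13 ramifies.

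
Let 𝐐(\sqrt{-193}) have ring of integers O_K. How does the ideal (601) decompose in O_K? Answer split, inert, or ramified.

d = -193 ≡ 3 (mod 4), so O_K = ℤ[√-193] and disc(K) = 4d = -772.
601 ∤ -772, so 601 is unramified.
(-193/601) = 408^300 mod 601 = 600, giving Legendre symbol -1.
d is a non-residue mod p, hence 601 remains inert in O_K.

inert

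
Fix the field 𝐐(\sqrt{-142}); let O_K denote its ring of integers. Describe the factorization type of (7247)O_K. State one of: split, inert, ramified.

-142 mod 4 = 2, hence disc K = 4·(-142) = -568 and O_K = ℤ[√-142].
7247 ∤ -568, so 7247 is unramified.
Compute (-142/7247) via Euler: 7105^((7247-1)/2) mod 7247 = 1, so (-142/7247) = 1.
d is a quadratic residue mod p, hence 7247 splits in O_K.

splits completely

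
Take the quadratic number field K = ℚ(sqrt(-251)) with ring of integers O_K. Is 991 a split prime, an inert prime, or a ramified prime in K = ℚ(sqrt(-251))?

remains prime (inert)

d = -251 ≡ 1 (mod 4), so O_K = ℤ[(1+√-251)/2] and disc(K) = d = -251.
disc(K) = -251 is not divisible by 991; 991 is unramified.
Euler's criterion: (-251)^495 mod 991 = 990. Thus (-251|991) = -1.
Legendre symbol -1 ⇒ 991 is inert.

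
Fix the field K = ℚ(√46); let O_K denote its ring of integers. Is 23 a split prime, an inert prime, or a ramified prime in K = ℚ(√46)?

46 mod 4 = 2, hence disc K = 4·46 = 184 and O_K = ℤ[√46].
disc(K) = 184 = 23·8, so p = 23 is ramified.

ramified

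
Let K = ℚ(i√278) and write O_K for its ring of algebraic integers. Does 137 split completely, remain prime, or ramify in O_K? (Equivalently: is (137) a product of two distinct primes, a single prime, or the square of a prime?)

-278 mod 4 = 2, hence disc K = 4·(-278) = -1112 and O_K = ℤ[√-278].
disc(K) = -1112 is not divisible by 137; 137 is unramified.
Euler's criterion: (-278)^68 mod 137 = 1. Thus (-278|137) = 1.
d is a quadratic residue mod p, hence 137 splits in O_K.

split — (137) = 𝔭₁𝔭₂ with 𝔭₁ ≠ 𝔭₂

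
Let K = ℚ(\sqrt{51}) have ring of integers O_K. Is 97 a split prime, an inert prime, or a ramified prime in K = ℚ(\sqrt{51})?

d = 51 ≡ 3 (mod 4), so O_K = ℤ[√51] and disc(K) = 4d = 204.
disc(K) = 204 is not divisible by 97; 97 is unramified.
Euler's criterion: 51^48 mod 97 = 96. Thus (51|97) = -1.
Legendre symbol -1 ⇒ 97 is inert.

inert — (97) stays prime in O_K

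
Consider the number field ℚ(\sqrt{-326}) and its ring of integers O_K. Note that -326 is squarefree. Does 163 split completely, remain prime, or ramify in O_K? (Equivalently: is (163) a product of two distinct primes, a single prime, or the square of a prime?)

ramified — (163) = 𝔭²

Since -326 ≢ 1 mod 4, the ring of integers is ℤ[√-326] with discriminant 4·(-326) = -1304.
Ramification test: 163 | -1304. The prime 163 ramifies in K.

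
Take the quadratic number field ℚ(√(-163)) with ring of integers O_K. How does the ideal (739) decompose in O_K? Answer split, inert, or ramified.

Since -163 ≡ 1 mod 4, the ring of integers is ℤ[(1+√-163)/2] with discriminant -163.
Since gcd(739, -163) = 1 the prime 739 does not ramify.
Legendre symbol by Euler's criterion: (-163/739) ≡ (-163)^369 ≡ 1 (mod 739), i.e. (-163/739) = 1.
(-163/739) = 1, so 739 splits.

p splits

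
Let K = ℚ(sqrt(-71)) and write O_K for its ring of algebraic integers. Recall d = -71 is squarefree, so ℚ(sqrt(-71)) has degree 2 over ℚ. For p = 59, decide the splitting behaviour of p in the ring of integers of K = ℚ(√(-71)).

d = -71 ≡ 1 (mod 4), so O_K = ℤ[(1+√-71)/2] and disc(K) = d = -71.
59 ∤ -71, so 59 is unramified.
Compute (-71/59) via Euler: 47^((59-1)/2) mod 59 = 58, so (-71/59) = -1.
d is a non-residue mod p, hence 59 remains inert in O_K.

inert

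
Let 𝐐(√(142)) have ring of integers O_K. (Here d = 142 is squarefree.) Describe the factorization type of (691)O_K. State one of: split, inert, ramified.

p is inert

142 mod 4 = 2, hence disc K = 4·142 = 568 and O_K = ℤ[√142].
691 ∤ 568, so 691 is unramified.
Euler's criterion: 142^345 mod 691 = 690. Thus (142|691) = -1.
Legendre symbol -1 ⇒ 691 is inert.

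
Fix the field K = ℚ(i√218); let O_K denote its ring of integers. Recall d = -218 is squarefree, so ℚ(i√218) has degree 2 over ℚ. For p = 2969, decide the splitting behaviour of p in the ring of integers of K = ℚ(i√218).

Since -218 ≢ 1 mod 4, the ring of integers is ℤ[√-218] with discriminant 4·(-218) = -872.
disc(K) = -872 is not divisible by 2969; 2969 is unramified.
(-218/2969) = 2751^1484 mod 2969 = 1, giving Legendre symbol 1.
Legendre symbol 1 ⇒ 2969 is split.

split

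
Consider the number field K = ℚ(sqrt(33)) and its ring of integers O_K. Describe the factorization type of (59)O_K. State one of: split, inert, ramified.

inert — (59) stays prime in O_K

33 mod 4 = 1, hence disc K = 33 and O_K = ℤ[(1+√33)/2].
59 ∤ 33, so 59 is unramified.
Euler's criterion: 33^29 mod 59 = 58. Thus (33|59) = -1.
d is a non-residue mod p, hence 59 remains inert in O_K.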